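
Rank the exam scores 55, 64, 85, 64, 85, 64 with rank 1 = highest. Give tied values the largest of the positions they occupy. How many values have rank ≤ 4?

Sorted (descending): 85, 85, 64, 64, 64, 55
The 2 values of 85 occupy positions 1–2 → each gets rank 2.
The 3 values of 64 occupy positions 3–5 → each gets rank 5.
Ranks ≤ 4: {2, 2} → 2 values.

2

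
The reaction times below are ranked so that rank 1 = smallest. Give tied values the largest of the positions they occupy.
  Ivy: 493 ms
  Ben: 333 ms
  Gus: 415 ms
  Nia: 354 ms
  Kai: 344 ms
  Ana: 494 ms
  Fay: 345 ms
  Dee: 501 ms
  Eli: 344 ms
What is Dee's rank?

Sorted (ascending): 333, 344, 344, 345, 354, 415, 493, 494, 501
The 2 values of 344 occupy positions 2–3 → each gets rank 3.
Dee has value 501 ms → rank 9.

9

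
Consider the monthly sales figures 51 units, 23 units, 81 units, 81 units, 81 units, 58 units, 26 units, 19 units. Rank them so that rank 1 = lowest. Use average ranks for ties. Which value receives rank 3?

26

Sorted (ascending): 19, 23, 26, 51, 58, 81, 81, 81
The 3 values of 81 occupy positions 6–8 → average rank 7.
Rank 3 → value 26.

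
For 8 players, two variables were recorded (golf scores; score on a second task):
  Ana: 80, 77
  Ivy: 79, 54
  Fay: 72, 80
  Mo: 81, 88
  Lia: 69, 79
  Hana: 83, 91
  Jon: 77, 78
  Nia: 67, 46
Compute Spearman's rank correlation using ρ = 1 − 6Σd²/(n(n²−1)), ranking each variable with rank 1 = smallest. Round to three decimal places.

Ranks of variable 1: 6, 5, 3, 7, 2, 8, 4, 1
Ranks of variable 2: 3, 2, 6, 7, 5, 8, 4, 1
d = r₁ − r₂: 3, 3, -3, 0, -3, 0, 0, 0
d²: 9, 9, 9, 0, 9, 0, 0, 0; Σd² = 36
ρ = 1 − 6·36/(8·63) = 1 − 216/504 = 0.571

0.571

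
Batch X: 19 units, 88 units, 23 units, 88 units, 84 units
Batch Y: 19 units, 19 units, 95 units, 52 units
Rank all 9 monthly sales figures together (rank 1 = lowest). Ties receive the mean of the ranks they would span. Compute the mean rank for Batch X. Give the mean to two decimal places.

5.40

Sorted (ascending): 19, 19, 19, 23, 52, 84, 88, 88, 95
The 3 values of 19 occupy positions 1–3 → average rank 2.
The 2 values of 88 occupy positions 7–8 → average rank (7+8)/2 = 7.5.
Batch X values → pooled ranks: 19→2, 88→7.5, 23→4, 88→7.5, 84→6
Mean rank = (2 + 7.5 + 4 + 7.5 + 6) / 5 = 5.40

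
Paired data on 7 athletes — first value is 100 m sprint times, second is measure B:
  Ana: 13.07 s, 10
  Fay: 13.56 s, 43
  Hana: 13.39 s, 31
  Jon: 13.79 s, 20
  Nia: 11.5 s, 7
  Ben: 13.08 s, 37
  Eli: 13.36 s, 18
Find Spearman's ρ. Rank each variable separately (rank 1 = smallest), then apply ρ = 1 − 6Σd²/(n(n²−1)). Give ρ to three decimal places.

Ranks of variable 1: 2, 6, 5, 7, 1, 3, 4
Ranks of variable 2: 2, 7, 5, 4, 1, 6, 3
d = r₁ − r₂: 0, -1, 0, 3, 0, -3, 1
d²: 0, 1, 0, 9, 0, 9, 1; Σd² = 20
ρ = 1 − 6·20/(7·48) = 1 − 120/336 = 0.643

0.643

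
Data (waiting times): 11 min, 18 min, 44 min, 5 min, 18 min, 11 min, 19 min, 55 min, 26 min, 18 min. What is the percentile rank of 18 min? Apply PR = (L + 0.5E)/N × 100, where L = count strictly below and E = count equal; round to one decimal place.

N = 10.
Strictly below 18: 3. Equal to 18: 3.
PR = (3 + 0.5·3)/10 × 100 = 45.0

45.0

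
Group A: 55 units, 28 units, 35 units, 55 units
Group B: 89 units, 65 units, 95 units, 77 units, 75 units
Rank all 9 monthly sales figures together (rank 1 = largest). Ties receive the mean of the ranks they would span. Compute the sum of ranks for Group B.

Sorted (descending): 95, 89, 77, 75, 65, 55, 55, 35, 28
The 2 values of 55 occupy positions 6–7 → average rank (6+7)/2 = 6.5.
Group B values → pooled ranks: 89→2, 65→5, 95→1, 77→3, 75→4
Rank sum = 2 + 5 + 1 + 3 + 4 = 15

15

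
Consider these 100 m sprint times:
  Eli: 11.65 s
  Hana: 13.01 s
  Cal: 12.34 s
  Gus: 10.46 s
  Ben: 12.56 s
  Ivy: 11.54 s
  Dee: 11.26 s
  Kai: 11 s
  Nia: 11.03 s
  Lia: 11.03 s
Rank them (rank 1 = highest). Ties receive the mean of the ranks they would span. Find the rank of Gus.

10

Sorted (descending): 13.01, 12.56, 12.34, 11.65, 11.54, 11.26, 11.03, 11.03, 11, 10.46
The 2 values of 11.03 occupy positions 7–8 → average rank (7+8)/2 = 7.5.
Gus has value 10.46 s → rank 10.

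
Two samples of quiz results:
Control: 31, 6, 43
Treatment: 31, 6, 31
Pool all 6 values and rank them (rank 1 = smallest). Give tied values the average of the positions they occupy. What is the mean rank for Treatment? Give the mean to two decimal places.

Sorted (ascending): 6, 6, 31, 31, 31, 43
The 2 values of 6 occupy positions 1–2 → average rank (1+2)/2 = 1.5.
The 3 values of 31 occupy positions 3–5 → average rank 4.
Treatment values → pooled ranks: 31→4, 6→1.5, 31→4
Mean rank = (4 + 1.5 + 4) / 3 = 3.17

3.17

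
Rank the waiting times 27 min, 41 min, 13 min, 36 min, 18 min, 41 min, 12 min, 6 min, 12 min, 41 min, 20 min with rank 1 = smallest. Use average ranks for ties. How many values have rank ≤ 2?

1

Sorted (ascending): 6, 12, 12, 13, 18, 20, 27, 36, 41, 41, 41
The 2 values of 12 occupy positions 2–3 → average rank (2+3)/2 = 2.5.
The 3 values of 41 occupy positions 9–11 → average rank 10.
Ranks ≤ 2: {1} → 1 value.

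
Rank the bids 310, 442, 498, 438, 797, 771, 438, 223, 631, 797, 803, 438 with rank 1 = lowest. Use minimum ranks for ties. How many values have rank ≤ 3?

5

Sorted (ascending): 223, 310, 438, 438, 438, 442, 498, 631, 771, 797, 797, 803
The 3 values of 438 occupy positions 3–5 → each gets rank 3.
The 2 values of 797 occupy positions 10–11 → each gets rank 10.
Ranks ≤ 3: {1, 2, 3, 3, 3} → 5 values.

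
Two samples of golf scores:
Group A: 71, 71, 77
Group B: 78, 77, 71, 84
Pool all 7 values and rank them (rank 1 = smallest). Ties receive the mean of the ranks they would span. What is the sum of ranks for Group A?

8.5

Sorted (ascending): 71, 71, 71, 77, 77, 78, 84
The 3 values of 71 occupy positions 1–3 → average rank 2.
The 2 values of 77 occupy positions 4–5 → average rank (4+5)/2 = 4.5.
Group A values → pooled ranks: 71→2, 71→2, 77→4.5
Rank sum = 2 + 2 + 4.5 = 8.5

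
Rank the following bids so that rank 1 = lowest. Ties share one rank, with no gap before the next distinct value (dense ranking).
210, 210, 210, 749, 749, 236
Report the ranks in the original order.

1, 1, 1, 3, 3, 2

Sorted (ascending): 210, 210, 210, 236, 749, 749
The 3 values of 210 share dense rank 1.
The 2 values of 749 share dense rank 3.
Remaining distinct values take the next consecutive integers.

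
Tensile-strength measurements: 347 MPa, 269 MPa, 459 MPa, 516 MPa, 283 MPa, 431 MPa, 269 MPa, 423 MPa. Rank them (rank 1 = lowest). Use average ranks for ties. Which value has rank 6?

Sorted (ascending): 269, 269, 283, 347, 423, 431, 459, 516
The 2 values of 269 occupy positions 1–2 → average rank (1+2)/2 = 1.5.
Rank 6 → value 431.

431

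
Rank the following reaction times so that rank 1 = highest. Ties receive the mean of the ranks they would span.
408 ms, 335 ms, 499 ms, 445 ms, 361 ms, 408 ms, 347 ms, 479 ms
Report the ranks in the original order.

Sorted (descending): 499, 479, 445, 408, 408, 361, 347, 335
The 2 values of 408 occupy positions 4–5 → average rank (4+5)/2 = 4.5.

4.5, 8, 1, 3, 6, 4.5, 7, 2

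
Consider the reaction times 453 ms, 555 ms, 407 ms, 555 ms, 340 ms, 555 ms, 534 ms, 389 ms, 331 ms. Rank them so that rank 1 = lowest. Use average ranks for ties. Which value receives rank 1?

Sorted (ascending): 331, 340, 389, 407, 453, 534, 555, 555, 555
The 3 values of 555 occupy positions 7–9 → average rank 8.
Rank 1 → value 331.

331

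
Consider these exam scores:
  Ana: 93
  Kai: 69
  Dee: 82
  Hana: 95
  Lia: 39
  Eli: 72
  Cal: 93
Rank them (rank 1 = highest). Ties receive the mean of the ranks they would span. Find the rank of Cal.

2.5

Sorted (descending): 95, 93, 93, 82, 72, 69, 39
The 2 values of 93 occupy positions 2–3 → average rank (2+3)/2 = 2.5.
Cal has value 93 → rank 2.5.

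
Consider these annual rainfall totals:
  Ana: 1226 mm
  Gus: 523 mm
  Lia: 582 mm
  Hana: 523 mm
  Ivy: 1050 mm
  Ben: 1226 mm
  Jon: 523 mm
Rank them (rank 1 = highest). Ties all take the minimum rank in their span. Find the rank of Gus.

5

Sorted (descending): 1226, 1226, 1050, 582, 523, 523, 523
The 2 values of 1226 occupy positions 1–2 → each gets rank 1.
The 3 values of 523 occupy positions 5–7 → each gets rank 5.
Gus has value 523 mm → rank 5.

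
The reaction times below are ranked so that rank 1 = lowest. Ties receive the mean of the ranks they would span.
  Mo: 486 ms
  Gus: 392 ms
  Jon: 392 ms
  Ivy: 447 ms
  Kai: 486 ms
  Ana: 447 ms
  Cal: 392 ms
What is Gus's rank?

Sorted (ascending): 392, 392, 392, 447, 447, 486, 486
The 3 values of 392 occupy positions 1–3 → average rank 2.
The 2 values of 447 occupy positions 4–5 → average rank (4+5)/2 = 4.5.
The 2 values of 486 occupy positions 6–7 → average rank (6+7)/2 = 6.5.
Gus has value 392 ms → rank 2.

2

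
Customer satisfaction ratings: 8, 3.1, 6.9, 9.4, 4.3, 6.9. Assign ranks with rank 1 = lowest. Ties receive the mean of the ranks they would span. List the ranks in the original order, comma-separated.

5, 1, 3.5, 6, 2, 3.5

Sorted (ascending): 3.1, 4.3, 6.9, 6.9, 8, 9.4
The 2 values of 6.9 occupy positions 3–4 → average rank (3+4)/2 = 3.5.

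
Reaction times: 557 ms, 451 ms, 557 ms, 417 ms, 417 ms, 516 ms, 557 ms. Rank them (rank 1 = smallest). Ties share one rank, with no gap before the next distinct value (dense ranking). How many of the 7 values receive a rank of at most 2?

3

Sorted (ascending): 417, 417, 451, 516, 557, 557, 557
The 2 values of 417 share dense rank 1.
The 3 values of 557 share dense rank 4.
Remaining distinct values take the next consecutive integers.
Ranks ≤ 2: {1, 1, 2} → 3 values.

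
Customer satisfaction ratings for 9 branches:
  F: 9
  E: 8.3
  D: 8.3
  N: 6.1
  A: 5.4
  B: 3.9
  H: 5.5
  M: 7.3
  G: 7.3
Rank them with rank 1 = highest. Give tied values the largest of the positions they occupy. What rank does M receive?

Sorted (descending): 9, 8.3, 8.3, 7.3, 7.3, 6.1, 5.5, 5.4, 3.9
The 2 values of 8.3 occupy positions 2–3 → each gets rank 3.
The 2 values of 7.3 occupy positions 4–5 → each gets rank 5.
M has value 7.3 → rank 5.

5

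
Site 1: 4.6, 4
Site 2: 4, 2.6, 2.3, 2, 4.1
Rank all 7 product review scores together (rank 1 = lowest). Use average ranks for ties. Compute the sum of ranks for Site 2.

16.5

Sorted (ascending): 2, 2.3, 2.6, 4, 4, 4.1, 4.6
The 2 values of 4 occupy positions 4–5 → average rank (4+5)/2 = 4.5.
Site 2 values → pooled ranks: 4→4.5, 2.6→3, 2.3→2, 2→1, 4.1→6
Rank sum = 4.5 + 3 + 2 + 1 + 6 = 16.5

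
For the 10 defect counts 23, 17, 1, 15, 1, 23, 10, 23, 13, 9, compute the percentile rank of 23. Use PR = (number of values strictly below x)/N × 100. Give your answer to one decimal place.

N = 10.
Strictly below 23: 7. Equal to 23: 3.
PR = 7/10 × 100 = 70.0

70.0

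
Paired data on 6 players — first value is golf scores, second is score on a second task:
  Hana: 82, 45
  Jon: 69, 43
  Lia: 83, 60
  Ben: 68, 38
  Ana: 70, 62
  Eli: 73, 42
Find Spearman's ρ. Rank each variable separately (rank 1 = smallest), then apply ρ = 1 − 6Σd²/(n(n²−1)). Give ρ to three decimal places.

Ranks of variable 1: 5, 2, 6, 1, 3, 4
Ranks of variable 2: 4, 3, 5, 1, 6, 2
d = r₁ − r₂: 1, -1, 1, 0, -3, 2
d²: 1, 1, 1, 0, 9, 4; Σd² = 16
ρ = 1 − 6·16/(6·35) = 1 − 96/210 = 0.543

0.543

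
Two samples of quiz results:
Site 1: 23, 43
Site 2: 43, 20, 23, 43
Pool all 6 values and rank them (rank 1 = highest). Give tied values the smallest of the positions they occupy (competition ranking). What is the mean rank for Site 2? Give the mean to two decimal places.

Sorted (descending): 43, 43, 43, 23, 23, 20
The 3 values of 43 occupy positions 1–3 → each gets rank 1.
The 2 values of 23 occupy positions 4–5 → each gets rank 4.
Site 2 values → pooled ranks: 43→1, 20→6, 23→4, 43→1
Mean rank = (1 + 6 + 4 + 1) / 4 = 3.00

3.00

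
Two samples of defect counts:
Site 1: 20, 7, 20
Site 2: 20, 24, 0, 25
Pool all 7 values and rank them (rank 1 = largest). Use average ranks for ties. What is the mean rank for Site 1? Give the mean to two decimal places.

Sorted (descending): 25, 24, 20, 20, 20, 7, 0
The 3 values of 20 occupy positions 3–5 → average rank 4.
Site 1 values → pooled ranks: 20→4, 7→6, 20→4
Mean rank = (4 + 6 + 4) / 3 = 4.67

4.67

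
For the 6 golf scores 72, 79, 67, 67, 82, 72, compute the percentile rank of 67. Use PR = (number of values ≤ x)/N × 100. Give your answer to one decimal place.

33.3

N = 6.
Strictly below 67: 0. Equal to 67: 2.
PR = 2/6 × 100 = 33.3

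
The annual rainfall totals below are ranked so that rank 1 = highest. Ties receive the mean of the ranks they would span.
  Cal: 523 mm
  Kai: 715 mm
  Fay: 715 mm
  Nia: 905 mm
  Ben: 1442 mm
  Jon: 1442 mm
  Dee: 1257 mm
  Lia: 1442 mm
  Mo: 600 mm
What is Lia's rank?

2

Sorted (descending): 1442, 1442, 1442, 1257, 905, 715, 715, 600, 523
The 3 values of 1442 occupy positions 1–3 → average rank 2.
The 2 values of 715 occupy positions 6–7 → average rank (6+7)/2 = 6.5.
Lia has value 1442 mm → rank 2.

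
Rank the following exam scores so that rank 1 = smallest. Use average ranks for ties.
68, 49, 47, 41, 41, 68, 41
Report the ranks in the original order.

6.5, 5, 4, 2, 2, 6.5, 2

Sorted (ascending): 41, 41, 41, 47, 49, 68, 68
The 3 values of 41 occupy positions 1–3 → average rank 2.
The 2 values of 68 occupy positions 6–7 → average rank (6+7)/2 = 6.5.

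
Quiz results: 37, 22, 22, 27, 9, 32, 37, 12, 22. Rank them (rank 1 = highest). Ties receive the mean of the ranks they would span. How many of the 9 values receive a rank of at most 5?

4

Sorted (descending): 37, 37, 32, 27, 22, 22, 22, 12, 9
The 2 values of 37 occupy positions 1–2 → average rank (1+2)/2 = 1.5.
The 3 values of 22 occupy positions 5–7 → average rank 6.
Ranks ≤ 5: {1.5, 1.5, 3, 4} → 4 values.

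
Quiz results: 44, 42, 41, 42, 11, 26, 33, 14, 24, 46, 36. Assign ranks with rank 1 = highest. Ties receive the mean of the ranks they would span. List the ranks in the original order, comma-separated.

Sorted (descending): 46, 44, 42, 42, 41, 36, 33, 26, 24, 14, 11
The 2 values of 42 occupy positions 3–4 → average rank (3+4)/2 = 3.5.

2, 3.5, 5, 3.5, 11, 8, 7, 10, 9, 1, 6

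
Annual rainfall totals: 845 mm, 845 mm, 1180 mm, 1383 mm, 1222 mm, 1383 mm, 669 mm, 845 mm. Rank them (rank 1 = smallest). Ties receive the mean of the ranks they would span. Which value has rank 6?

1222

Sorted (ascending): 669, 845, 845, 845, 1180, 1222, 1383, 1383
The 3 values of 845 occupy positions 2–4 → average rank 3.
The 2 values of 1383 occupy positions 7–8 → average rank (7+8)/2 = 7.5.
Rank 6 → value 1222.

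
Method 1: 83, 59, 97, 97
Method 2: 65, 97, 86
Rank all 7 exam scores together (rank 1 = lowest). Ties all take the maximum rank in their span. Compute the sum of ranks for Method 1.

Sorted (ascending): 59, 65, 83, 86, 97, 97, 97
The 3 values of 97 occupy positions 5–7 → each gets rank 7.
Method 1 values → pooled ranks: 83→3, 59→1, 97→7, 97→7
Rank sum = 3 + 1 + 7 + 7 = 18

18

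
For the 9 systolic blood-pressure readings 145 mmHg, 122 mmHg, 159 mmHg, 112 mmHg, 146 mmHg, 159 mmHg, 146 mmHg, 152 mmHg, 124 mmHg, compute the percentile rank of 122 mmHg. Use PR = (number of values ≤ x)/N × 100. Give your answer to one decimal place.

N = 9.
Strictly below 122: 1. Equal to 122: 1.
PR = 2/9 × 100 = 22.2

22.2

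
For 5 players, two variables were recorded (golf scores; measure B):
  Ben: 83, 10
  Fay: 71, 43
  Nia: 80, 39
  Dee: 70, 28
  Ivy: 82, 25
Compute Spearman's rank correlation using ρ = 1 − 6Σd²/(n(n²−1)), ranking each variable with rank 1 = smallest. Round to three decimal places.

-0.700

Ranks of variable 1: 5, 2, 3, 1, 4
Ranks of variable 2: 1, 5, 4, 3, 2
d = r₁ − r₂: 4, -3, -1, -2, 2
d²: 16, 9, 1, 4, 4; Σd² = 34
ρ = 1 − 6·34/(5·24) = 1 − 204/120 = -0.700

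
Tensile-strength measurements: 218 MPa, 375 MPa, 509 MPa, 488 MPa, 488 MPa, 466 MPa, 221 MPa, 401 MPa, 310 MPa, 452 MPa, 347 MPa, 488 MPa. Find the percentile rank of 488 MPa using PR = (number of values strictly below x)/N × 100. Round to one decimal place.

N = 12.
Strictly below 488: 8. Equal to 488: 3.
PR = 8/12 × 100 = 66.7

66.7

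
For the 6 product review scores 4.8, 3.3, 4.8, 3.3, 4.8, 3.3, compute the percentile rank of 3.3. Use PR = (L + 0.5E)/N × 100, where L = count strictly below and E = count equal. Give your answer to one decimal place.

25.0

N = 6.
Strictly below 3.3: 0. Equal to 3.3: 3.
PR = (0 + 0.5·3)/6 × 100 = 25.0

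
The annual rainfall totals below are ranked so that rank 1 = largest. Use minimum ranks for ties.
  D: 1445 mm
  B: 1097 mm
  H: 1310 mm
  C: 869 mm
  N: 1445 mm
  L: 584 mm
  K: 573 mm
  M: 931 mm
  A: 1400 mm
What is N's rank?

Sorted (descending): 1445, 1445, 1400, 1310, 1097, 931, 869, 584, 573
The 2 values of 1445 occupy positions 1–2 → each gets rank 1.
N has value 1445 mm → rank 1.

1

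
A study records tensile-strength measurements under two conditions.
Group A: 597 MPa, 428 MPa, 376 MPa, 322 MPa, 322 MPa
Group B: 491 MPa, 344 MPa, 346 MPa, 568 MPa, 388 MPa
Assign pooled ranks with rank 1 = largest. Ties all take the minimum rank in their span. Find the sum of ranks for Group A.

29

Sorted (descending): 597, 568, 491, 428, 388, 376, 346, 344, 322, 322
The 2 values of 322 occupy positions 9–10 → each gets rank 9.
Group A values → pooled ranks: 597→1, 428→4, 376→6, 322→9, 322→9
Rank sum = 1 + 4 + 6 + 9 + 9 = 29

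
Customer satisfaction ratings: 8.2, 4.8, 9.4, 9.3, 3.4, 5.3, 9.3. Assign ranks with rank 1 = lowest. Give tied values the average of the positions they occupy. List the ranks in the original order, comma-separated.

4, 2, 7, 5.5, 1, 3, 5.5

Sorted (ascending): 3.4, 4.8, 5.3, 8.2, 9.3, 9.3, 9.4
The 2 values of 9.3 occupy positions 5–6 → average rank (5+6)/2 = 5.5.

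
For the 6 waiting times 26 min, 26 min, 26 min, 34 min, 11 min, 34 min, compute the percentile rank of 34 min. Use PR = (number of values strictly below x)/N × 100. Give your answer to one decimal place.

N = 6.
Strictly below 34: 4. Equal to 34: 2.
PR = 4/6 × 100 = 66.7

66.7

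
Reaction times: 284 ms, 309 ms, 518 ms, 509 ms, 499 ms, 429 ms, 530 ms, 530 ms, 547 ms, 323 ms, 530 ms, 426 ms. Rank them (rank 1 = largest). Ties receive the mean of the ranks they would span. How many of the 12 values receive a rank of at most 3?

Sorted (descending): 547, 530, 530, 530, 518, 509, 499, 429, 426, 323, 309, 284
The 3 values of 530 occupy positions 2–4 → average rank 3.
Ranks ≤ 3: {1, 3, 3, 3} → 4 values.

4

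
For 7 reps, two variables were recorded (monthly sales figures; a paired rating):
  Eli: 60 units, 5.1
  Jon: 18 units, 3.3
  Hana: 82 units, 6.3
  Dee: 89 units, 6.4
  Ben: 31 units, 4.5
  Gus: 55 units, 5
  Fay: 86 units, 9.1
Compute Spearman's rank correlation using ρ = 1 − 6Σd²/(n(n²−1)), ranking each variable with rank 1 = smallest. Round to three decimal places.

0.964

Ranks of variable 1: 4, 1, 5, 7, 2, 3, 6
Ranks of variable 2: 4, 1, 5, 6, 2, 3, 7
d = r₁ − r₂: 0, 0, 0, 1, 0, 0, -1
d²: 0, 0, 0, 1, 0, 0, 1; Σd² = 2
ρ = 1 − 6·2/(7·48) = 1 − 12/336 = 0.964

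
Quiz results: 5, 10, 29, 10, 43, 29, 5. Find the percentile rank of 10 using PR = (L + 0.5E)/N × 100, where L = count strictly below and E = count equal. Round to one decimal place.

42.9

N = 7.
Strictly below 10: 2. Equal to 10: 2.
PR = (2 + 0.5·2)/7 × 100 = 42.9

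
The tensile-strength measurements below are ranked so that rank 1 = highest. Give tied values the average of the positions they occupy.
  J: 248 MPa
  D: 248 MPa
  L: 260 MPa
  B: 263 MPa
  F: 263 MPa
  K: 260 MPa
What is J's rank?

5.5

Sorted (descending): 263, 263, 260, 260, 248, 248
The 2 values of 263 occupy positions 1–2 → average rank (1+2)/2 = 1.5.
The 2 values of 260 occupy positions 3–4 → average rank (3+4)/2 = 3.5.
The 2 values of 248 occupy positions 5–6 → average rank (5+6)/2 = 5.5.
J has value 248 MPa → rank 5.5.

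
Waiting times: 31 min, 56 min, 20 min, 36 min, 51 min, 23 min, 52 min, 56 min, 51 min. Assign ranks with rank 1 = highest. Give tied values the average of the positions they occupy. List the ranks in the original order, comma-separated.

7, 1.5, 9, 6, 4.5, 8, 3, 1.5, 4.5

Sorted (descending): 56, 56, 52, 51, 51, 36, 31, 23, 20
The 2 values of 56 occupy positions 1–2 → average rank (1+2)/2 = 1.5.
The 2 values of 51 occupy positions 4–5 → average rank (4+5)/2 = 4.5.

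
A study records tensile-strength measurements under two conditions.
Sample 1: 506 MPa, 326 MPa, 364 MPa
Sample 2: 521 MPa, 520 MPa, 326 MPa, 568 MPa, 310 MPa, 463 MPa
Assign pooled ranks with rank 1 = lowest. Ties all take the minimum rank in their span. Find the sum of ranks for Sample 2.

32

Sorted (ascending): 310, 326, 326, 364, 463, 506, 520, 521, 568
The 2 values of 326 occupy positions 2–3 → each gets rank 2.
Sample 2 values → pooled ranks: 521→8, 520→7, 326→2, 568→9, 310→1, 463→5
Rank sum = 8 + 7 + 2 + 9 + 1 + 5 = 32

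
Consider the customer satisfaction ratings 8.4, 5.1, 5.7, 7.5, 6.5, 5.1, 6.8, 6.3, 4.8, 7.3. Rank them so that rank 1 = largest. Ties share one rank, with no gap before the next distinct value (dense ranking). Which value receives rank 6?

6.3

Sorted (descending): 8.4, 7.5, 7.3, 6.8, 6.5, 6.3, 5.7, 5.1, 5.1, 4.8
The 2 values of 5.1 share dense rank 8.
Remaining distinct values take the next consecutive integers.
Rank 6 → value 6.3.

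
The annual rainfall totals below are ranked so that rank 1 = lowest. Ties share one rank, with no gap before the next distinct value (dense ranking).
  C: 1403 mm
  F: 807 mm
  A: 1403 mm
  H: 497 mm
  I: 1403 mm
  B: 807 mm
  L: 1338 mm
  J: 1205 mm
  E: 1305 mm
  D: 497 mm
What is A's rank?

6

Sorted (ascending): 497, 497, 807, 807, 1205, 1305, 1338, 1403, 1403, 1403
The 2 values of 497 share dense rank 1.
The 2 values of 807 share dense rank 2.
The 3 values of 1403 share dense rank 6.
Remaining distinct values take the next consecutive integers.
A has value 1403 mm → rank 6.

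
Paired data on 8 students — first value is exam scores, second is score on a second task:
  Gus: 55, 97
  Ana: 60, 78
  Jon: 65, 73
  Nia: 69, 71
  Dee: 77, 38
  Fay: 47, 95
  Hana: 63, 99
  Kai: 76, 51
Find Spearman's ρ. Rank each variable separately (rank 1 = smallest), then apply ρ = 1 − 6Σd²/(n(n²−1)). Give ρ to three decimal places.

-0.833

Ranks of variable 1: 2, 3, 5, 6, 8, 1, 4, 7
Ranks of variable 2: 7, 5, 4, 3, 1, 6, 8, 2
d = r₁ − r₂: -5, -2, 1, 3, 7, -5, -4, 5
d²: 25, 4, 1, 9, 49, 25, 16, 25; Σd² = 154
ρ = 1 − 6·154/(8·63) = 1 − 924/504 = -0.833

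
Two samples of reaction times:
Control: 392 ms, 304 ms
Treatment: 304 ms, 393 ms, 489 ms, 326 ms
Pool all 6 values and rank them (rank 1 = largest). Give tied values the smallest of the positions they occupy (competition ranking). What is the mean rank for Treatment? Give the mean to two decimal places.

3.00

Sorted (descending): 489, 393, 392, 326, 304, 304
The 2 values of 304 occupy positions 5–6 → each gets rank 5.
Treatment values → pooled ranks: 304→5, 393→2, 489→1, 326→4
Mean rank = (5 + 2 + 1 + 4) / 4 = 3.00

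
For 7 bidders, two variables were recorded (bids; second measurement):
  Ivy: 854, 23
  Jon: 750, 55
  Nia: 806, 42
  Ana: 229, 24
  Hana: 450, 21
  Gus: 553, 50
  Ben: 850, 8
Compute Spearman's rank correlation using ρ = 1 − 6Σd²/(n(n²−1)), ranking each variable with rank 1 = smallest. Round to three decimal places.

-0.214

Ranks of variable 1: 7, 4, 5, 1, 2, 3, 6
Ranks of variable 2: 3, 7, 5, 4, 2, 6, 1
d = r₁ − r₂: 4, -3, 0, -3, 0, -3, 5
d²: 16, 9, 0, 9, 0, 9, 25; Σd² = 68
ρ = 1 − 6·68/(7·48) = 1 − 408/336 = -0.214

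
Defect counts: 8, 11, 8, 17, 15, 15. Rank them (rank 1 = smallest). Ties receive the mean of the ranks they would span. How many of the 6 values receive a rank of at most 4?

3

Sorted (ascending): 8, 8, 11, 15, 15, 17
The 2 values of 8 occupy positions 1–2 → average rank (1+2)/2 = 1.5.
The 2 values of 15 occupy positions 4–5 → average rank (4+5)/2 = 4.5.
Ranks ≤ 4: {1.5, 1.5, 3} → 3 values.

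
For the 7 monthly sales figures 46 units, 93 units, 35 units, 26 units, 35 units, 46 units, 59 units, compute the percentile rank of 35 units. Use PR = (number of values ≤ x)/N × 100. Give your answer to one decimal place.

N = 7.
Strictly below 35: 1. Equal to 35: 2.
PR = 3/7 × 100 = 42.9

42.9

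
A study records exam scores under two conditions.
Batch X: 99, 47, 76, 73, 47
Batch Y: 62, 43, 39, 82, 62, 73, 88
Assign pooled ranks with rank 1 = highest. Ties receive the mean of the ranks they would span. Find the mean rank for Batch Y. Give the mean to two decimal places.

Sorted (descending): 99, 88, 82, 76, 73, 73, 62, 62, 47, 47, 43, 39
The 2 values of 73 occupy positions 5–6 → average rank (5+6)/2 = 5.5.
The 2 values of 62 occupy positions 7–8 → average rank (7+8)/2 = 7.5.
The 2 values of 47 occupy positions 9–10 → average rank (9+10)/2 = 9.5.
Batch Y values → pooled ranks: 62→7.5, 43→11, 39→12, 82→3, 62→7.5, 73→5.5, 88→2
Mean rank = (7.5 + 11 + 12 + 3 + 7.5 + 5.5 + 2) / 7 = 6.93

6.93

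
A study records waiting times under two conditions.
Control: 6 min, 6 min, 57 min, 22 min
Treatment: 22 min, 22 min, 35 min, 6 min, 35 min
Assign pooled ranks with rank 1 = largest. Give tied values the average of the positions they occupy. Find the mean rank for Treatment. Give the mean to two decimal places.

Sorted (descending): 57, 35, 35, 22, 22, 22, 6, 6, 6
The 2 values of 35 occupy positions 2–3 → average rank (2+3)/2 = 2.5.
The 3 values of 22 occupy positions 4–6 → average rank 5.
The 3 values of 6 occupy positions 7–9 → average rank 8.
Treatment values → pooled ranks: 22→5, 22→5, 35→2.5, 6→8, 35→2.5
Mean rank = (5 + 5 + 2.5 + 8 + 2.5) / 5 = 4.60

4.60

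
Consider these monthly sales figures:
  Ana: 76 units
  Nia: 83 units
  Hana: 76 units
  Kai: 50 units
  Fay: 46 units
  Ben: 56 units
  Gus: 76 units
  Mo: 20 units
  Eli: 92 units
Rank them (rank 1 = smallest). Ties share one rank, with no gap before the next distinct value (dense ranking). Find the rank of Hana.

Sorted (ascending): 20, 46, 50, 56, 76, 76, 76, 83, 92
The 3 values of 76 share dense rank 5.
Remaining distinct values take the next consecutive integers.
Hana has value 76 units → rank 5.

5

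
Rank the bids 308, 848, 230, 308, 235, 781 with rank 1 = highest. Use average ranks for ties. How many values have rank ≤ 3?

2

Sorted (descending): 848, 781, 308, 308, 235, 230
The 2 values of 308 occupy positions 3–4 → average rank (3+4)/2 = 3.5.
Ranks ≤ 3: {1, 2} → 2 values.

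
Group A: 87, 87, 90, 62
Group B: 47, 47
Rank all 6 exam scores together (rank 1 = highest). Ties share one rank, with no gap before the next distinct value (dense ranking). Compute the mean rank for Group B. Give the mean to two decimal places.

Sorted (descending): 90, 87, 87, 62, 47, 47
The 2 values of 87 share dense rank 2.
The 2 values of 47 share dense rank 4.
Remaining distinct values take the next consecutive integers.
Group B values → pooled ranks: 47→4, 47→4
Mean rank = (4 + 4) / 2 = 4.00

4.00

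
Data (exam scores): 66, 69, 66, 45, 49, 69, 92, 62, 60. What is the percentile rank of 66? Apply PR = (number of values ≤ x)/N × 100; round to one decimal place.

N = 9.
Strictly below 66: 4. Equal to 66: 2.
PR = 6/9 × 100 = 66.7

66.7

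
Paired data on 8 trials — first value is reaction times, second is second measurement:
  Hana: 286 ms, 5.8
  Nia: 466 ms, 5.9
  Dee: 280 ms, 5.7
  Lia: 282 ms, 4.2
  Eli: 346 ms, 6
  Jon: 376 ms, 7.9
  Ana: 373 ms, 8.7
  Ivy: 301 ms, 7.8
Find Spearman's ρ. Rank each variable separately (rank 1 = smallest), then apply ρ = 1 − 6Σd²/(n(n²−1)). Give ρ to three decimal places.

0.690

Ranks of variable 1: 3, 8, 1, 2, 5, 7, 6, 4
Ranks of variable 2: 3, 4, 2, 1, 5, 7, 8, 6
d = r₁ − r₂: 0, 4, -1, 1, 0, 0, -2, -2
d²: 0, 16, 1, 1, 0, 0, 4, 4; Σd² = 26
ρ = 1 − 6·26/(8·63) = 1 − 156/504 = 0.690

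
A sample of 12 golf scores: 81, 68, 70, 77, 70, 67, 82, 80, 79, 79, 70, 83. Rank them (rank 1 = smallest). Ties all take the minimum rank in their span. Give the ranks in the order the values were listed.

Sorted (ascending): 67, 68, 70, 70, 70, 77, 79, 79, 80, 81, 82, 83
The 3 values of 70 occupy positions 3–5 → each gets rank 3.
The 2 values of 79 occupy positions 7–8 → each gets rank 7.

10, 2, 3, 6, 3, 1, 11, 9, 7, 7, 3, 12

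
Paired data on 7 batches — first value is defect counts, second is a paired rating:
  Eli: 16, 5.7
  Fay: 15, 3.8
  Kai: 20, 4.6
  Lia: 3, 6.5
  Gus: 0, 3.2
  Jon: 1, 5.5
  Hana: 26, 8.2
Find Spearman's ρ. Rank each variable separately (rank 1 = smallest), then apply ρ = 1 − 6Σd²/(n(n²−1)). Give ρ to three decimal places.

0.536

Ranks of variable 1: 5, 4, 6, 3, 1, 2, 7
Ranks of variable 2: 5, 2, 3, 6, 1, 4, 7
d = r₁ − r₂: 0, 2, 3, -3, 0, -2, 0
d²: 0, 4, 9, 9, 0, 4, 0; Σd² = 26
ρ = 1 − 6·26/(7·48) = 1 − 156/336 = 0.536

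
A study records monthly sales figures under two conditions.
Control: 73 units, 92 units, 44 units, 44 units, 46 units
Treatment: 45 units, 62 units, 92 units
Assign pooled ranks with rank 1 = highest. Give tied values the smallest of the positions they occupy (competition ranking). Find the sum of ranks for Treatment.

Sorted (descending): 92, 92, 73, 62, 46, 45, 44, 44
The 2 values of 92 occupy positions 1–2 → each gets rank 1.
The 2 values of 44 occupy positions 7–8 → each gets rank 7.
Treatment values → pooled ranks: 45→6, 62→4, 92→1
Rank sum = 6 + 4 + 1 = 11

11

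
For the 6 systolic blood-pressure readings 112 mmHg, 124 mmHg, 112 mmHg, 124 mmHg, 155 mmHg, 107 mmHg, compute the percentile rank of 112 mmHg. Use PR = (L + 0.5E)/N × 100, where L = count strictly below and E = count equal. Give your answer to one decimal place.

N = 6.
Strictly below 112: 1. Equal to 112: 2.
PR = (1 + 0.5·2)/6 × 100 = 33.3

33.3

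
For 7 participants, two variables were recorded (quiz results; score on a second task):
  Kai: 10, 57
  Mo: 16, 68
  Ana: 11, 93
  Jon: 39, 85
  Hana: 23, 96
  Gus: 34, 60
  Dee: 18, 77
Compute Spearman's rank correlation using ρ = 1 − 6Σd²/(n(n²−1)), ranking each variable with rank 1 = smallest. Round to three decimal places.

Ranks of variable 1: 1, 3, 2, 7, 5, 6, 4
Ranks of variable 2: 1, 3, 6, 5, 7, 2, 4
d = r₁ − r₂: 0, 0, -4, 2, -2, 4, 0
d²: 0, 0, 16, 4, 4, 16, 0; Σd² = 40
ρ = 1 − 6·40/(7·48) = 1 − 240/336 = 0.286

0.286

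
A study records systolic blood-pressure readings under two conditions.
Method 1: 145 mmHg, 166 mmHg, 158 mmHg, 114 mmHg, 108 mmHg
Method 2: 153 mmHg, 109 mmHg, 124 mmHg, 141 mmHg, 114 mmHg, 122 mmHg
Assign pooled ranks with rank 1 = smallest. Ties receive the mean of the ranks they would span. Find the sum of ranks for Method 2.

32.5

Sorted (ascending): 108, 109, 114, 114, 122, 124, 141, 145, 153, 158, 166
The 2 values of 114 occupy positions 3–4 → average rank (3+4)/2 = 3.5.
Method 2 values → pooled ranks: 153→9, 109→2, 124→6, 141→7, 114→3.5, 122→5
Rank sum = 9 + 2 + 6 + 7 + 3.5 + 5 = 32.5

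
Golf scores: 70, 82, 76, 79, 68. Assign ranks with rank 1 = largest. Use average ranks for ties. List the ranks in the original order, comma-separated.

4, 1, 3, 2, 5

Sorted (descending): 82, 79, 76, 70, 68
No ties — each value takes its position as its rank.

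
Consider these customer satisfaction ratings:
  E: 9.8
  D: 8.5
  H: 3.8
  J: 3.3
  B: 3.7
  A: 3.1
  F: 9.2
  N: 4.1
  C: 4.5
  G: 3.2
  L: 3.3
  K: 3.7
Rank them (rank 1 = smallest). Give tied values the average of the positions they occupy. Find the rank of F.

11

Sorted (ascending): 3.1, 3.2, 3.3, 3.3, 3.7, 3.7, 3.8, 4.1, 4.5, 8.5, 9.2, 9.8
The 2 values of 3.3 occupy positions 3–4 → average rank (3+4)/2 = 3.5.
The 2 values of 3.7 occupy positions 5–6 → average rank (5+6)/2 = 5.5.
F has value 9.2 → rank 11.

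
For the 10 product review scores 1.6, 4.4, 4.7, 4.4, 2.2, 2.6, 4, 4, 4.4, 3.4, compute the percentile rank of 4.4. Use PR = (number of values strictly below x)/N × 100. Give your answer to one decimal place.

N = 10.
Strictly below 4.4: 6. Equal to 4.4: 3.
PR = 6/10 × 100 = 60.0

60.0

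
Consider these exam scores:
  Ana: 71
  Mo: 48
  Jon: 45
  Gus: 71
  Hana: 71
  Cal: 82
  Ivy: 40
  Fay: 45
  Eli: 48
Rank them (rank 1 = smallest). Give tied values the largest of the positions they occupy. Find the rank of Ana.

8

Sorted (ascending): 40, 45, 45, 48, 48, 71, 71, 71, 82
The 2 values of 45 occupy positions 2–3 → each gets rank 3.
The 2 values of 48 occupy positions 4–5 → each gets rank 5.
The 3 values of 71 occupy positions 6–8 → each gets rank 8.
Ana has value 71 → rank 8.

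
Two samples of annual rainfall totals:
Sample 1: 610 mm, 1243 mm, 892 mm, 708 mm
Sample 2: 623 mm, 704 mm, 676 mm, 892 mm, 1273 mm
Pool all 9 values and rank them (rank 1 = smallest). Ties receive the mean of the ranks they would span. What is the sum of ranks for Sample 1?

Sorted (ascending): 610, 623, 676, 704, 708, 892, 892, 1243, 1273
The 2 values of 892 occupy positions 6–7 → average rank (6+7)/2 = 6.5.
Sample 1 values → pooled ranks: 610→1, 1243→8, 892→6.5, 708→5
Rank sum = 1 + 8 + 6.5 + 5 = 20.5

20.5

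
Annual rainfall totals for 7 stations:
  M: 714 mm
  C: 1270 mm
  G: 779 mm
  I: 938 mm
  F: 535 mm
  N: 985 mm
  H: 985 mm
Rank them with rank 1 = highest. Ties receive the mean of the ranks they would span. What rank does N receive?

Sorted (descending): 1270, 985, 985, 938, 779, 714, 535
The 2 values of 985 occupy positions 2–3 → average rank (2+3)/2 = 2.5.
N has value 985 mm → rank 2.5.

2.5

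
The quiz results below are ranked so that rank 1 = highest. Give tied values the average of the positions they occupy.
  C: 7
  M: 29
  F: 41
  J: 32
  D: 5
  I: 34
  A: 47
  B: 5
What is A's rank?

Sorted (descending): 47, 41, 34, 32, 29, 7, 5, 5
The 2 values of 5 occupy positions 7–8 → average rank (7+8)/2 = 7.5.
A has value 47 → rank 1.

1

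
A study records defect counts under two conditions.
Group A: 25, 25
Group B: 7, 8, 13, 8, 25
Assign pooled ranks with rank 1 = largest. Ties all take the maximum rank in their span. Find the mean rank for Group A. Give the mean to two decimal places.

3.00

Sorted (descending): 25, 25, 25, 13, 8, 8, 7
The 3 values of 25 occupy positions 1–3 → each gets rank 3.
The 2 values of 8 occupy positions 5–6 → each gets rank 6.
Group A values → pooled ranks: 25→3, 25→3
Mean rank = (3 + 3) / 2 = 3.00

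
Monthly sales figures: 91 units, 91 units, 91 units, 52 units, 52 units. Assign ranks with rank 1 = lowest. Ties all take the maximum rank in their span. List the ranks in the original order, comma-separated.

5, 5, 5, 2, 2

Sorted (ascending): 52, 52, 91, 91, 91
The 2 values of 52 occupy positions 1–2 → each gets rank 2.
The 3 values of 91 occupy positions 3–5 → each gets rank 5.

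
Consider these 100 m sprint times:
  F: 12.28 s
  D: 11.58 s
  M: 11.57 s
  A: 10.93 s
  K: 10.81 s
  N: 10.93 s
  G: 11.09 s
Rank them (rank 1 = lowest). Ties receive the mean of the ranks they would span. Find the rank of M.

5

Sorted (ascending): 10.81, 10.93, 10.93, 11.09, 11.57, 11.58, 12.28
The 2 values of 10.93 occupy positions 2–3 → average rank (2+3)/2 = 2.5.
M has value 11.57 s → rank 5.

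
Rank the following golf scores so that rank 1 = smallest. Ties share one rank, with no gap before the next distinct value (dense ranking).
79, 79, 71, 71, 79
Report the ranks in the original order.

Sorted (ascending): 71, 71, 79, 79, 79
The 2 values of 71 share dense rank 1.
The 3 values of 79 share dense rank 2.

2, 2, 1, 1, 2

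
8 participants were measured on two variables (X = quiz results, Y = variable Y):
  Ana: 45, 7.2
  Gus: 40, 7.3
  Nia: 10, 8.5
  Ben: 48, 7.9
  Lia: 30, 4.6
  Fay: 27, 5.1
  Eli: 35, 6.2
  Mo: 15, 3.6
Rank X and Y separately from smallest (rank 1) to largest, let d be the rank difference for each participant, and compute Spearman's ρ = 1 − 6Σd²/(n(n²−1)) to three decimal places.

0.286

Ranks of variable 1: 7, 6, 1, 8, 4, 3, 5, 2
Ranks of variable 2: 5, 6, 8, 7, 2, 3, 4, 1
d = r₁ − r₂: 2, 0, -7, 1, 2, 0, 1, 1
d²: 4, 0, 49, 1, 4, 0, 1, 1; Σd² = 60
ρ = 1 − 6·60/(8·63) = 1 − 360/504 = 0.286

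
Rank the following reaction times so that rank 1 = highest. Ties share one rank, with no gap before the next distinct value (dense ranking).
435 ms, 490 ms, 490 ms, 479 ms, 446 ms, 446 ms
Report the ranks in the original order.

4, 1, 1, 2, 3, 3

Sorted (descending): 490, 490, 479, 446, 446, 435
The 2 values of 490 share dense rank 1.
The 2 values of 446 share dense rank 3.
Remaining distinct values take the next consecutive integers.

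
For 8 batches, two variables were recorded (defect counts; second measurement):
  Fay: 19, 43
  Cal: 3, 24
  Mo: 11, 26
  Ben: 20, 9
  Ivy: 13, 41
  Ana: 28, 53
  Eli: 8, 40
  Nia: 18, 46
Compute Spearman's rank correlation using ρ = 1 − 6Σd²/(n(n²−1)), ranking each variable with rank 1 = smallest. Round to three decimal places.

0.452

Ranks of variable 1: 6, 1, 3, 7, 4, 8, 2, 5
Ranks of variable 2: 6, 2, 3, 1, 5, 8, 4, 7
d = r₁ − r₂: 0, -1, 0, 6, -1, 0, -2, -2
d²: 0, 1, 0, 36, 1, 0, 4, 4; Σd² = 46
ρ = 1 − 6·46/(8·63) = 1 − 276/504 = 0.452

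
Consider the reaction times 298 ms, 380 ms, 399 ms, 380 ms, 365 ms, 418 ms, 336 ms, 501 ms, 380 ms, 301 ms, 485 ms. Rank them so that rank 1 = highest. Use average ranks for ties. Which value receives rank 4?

Sorted (descending): 501, 485, 418, 399, 380, 380, 380, 365, 336, 301, 298
The 3 values of 380 occupy positions 5–7 → average rank 6.
Rank 4 → value 399.

399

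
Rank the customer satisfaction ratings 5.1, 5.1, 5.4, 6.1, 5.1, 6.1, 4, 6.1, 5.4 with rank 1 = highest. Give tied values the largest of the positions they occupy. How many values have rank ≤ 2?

Sorted (descending): 6.1, 6.1, 6.1, 5.4, 5.4, 5.1, 5.1, 5.1, 4
The 3 values of 6.1 occupy positions 1–3 → each gets rank 3.
The 2 values of 5.4 occupy positions 4–5 → each gets rank 5.
The 3 values of 5.1 occupy positions 6–8 → each gets rank 8.
Ranks ≤ 2: {} → 0 values.

0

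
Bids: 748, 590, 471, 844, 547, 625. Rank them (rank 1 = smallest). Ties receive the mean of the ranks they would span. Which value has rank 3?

590

Sorted (ascending): 471, 547, 590, 625, 748, 844
No ties — each value takes its position as its rank.
Rank 3 → value 590.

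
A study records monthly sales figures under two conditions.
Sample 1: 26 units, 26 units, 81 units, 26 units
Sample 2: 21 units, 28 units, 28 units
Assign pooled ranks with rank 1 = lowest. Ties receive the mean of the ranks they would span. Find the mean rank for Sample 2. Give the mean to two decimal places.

4.00

Sorted (ascending): 21, 26, 26, 26, 28, 28, 81
The 3 values of 26 occupy positions 2–4 → average rank 3.
The 2 values of 28 occupy positions 5–6 → average rank (5+6)/2 = 5.5.
Sample 2 values → pooled ranks: 21→1, 28→5.5, 28→5.5
Mean rank = (1 + 5.5 + 5.5) / 3 = 4.00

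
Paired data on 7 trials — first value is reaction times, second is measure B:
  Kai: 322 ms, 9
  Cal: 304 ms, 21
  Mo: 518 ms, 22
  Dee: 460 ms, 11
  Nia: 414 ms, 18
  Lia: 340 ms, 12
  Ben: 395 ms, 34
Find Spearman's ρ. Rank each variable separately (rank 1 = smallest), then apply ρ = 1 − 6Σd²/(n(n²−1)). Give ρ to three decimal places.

0.214

Ranks of variable 1: 2, 1, 7, 6, 5, 3, 4
Ranks of variable 2: 1, 5, 6, 2, 4, 3, 7
d = r₁ − r₂: 1, -4, 1, 4, 1, 0, -3
d²: 1, 16, 1, 16, 1, 0, 9; Σd² = 44
ρ = 1 − 6·44/(7·48) = 1 − 264/336 = 0.214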